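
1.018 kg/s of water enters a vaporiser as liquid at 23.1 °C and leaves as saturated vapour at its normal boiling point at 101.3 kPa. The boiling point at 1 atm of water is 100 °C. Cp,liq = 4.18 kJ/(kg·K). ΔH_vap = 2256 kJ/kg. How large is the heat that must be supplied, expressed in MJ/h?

Q = 9450 MJ/h

liquid 23.1→100 °C: 321.44 kJ/kg
vaporisation at 100 °C: 2256 kJ/kg
Δh = 321.44 + 2256 = 2577.4 kJ/kg
Q = ṁ·Δh = 1.018 kg/s × 2577.4 kJ/kg = 2623.8 kJ/s
|Q| = 2623.8 kW = 9445.8 MJ/h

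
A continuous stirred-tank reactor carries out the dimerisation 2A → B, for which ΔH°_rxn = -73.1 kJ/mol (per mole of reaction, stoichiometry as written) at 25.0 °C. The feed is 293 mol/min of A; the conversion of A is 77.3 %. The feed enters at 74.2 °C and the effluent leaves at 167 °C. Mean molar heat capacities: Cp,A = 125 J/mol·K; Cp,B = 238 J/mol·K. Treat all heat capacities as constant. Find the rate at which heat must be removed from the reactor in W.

Extent of reaction ξ = 0.773 × 293 / 2 = 113.24 mol/min
Reaction term: ξ·ΔH°_rxn = 113.24 × -73.1 = -8278.2 kJ/min
Sensible, feed 74.2→25 °C: -1802 kJ/min
Outlet flows (mol/min): A 66.511, B 113.24
Sensible, products 25→167 °C: 5007.8 kJ/min
Q = ΔH = -5072.3 kJ/min = -84.539 kW
Heat removed = 84539 W

Q_out = 84500 W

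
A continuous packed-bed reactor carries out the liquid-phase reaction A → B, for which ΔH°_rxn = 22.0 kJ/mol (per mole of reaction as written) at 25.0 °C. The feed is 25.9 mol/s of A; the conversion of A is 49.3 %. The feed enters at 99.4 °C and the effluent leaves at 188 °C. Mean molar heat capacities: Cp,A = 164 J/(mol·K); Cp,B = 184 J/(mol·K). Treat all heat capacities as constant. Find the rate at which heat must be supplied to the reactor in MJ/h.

Q_in = 2520 MJ/h

Extent of reaction ξ = 0.493 × 25.9 = 12.769 mol/s
Reaction term: ξ·ΔH°_rxn = 12.769 × 22.0 = 280.91 kJ/s
Sensible, feed 99.4→25 °C: -316.02 kJ/s
Outlet flows (mol/s): A 13.131, B 12.769
Sensible, products 25→188 °C: 733.98 kJ/s
Q = ΔH = 698.87 kJ/s = 698.87 kW
Heat supplied = 2515.9 MJ/h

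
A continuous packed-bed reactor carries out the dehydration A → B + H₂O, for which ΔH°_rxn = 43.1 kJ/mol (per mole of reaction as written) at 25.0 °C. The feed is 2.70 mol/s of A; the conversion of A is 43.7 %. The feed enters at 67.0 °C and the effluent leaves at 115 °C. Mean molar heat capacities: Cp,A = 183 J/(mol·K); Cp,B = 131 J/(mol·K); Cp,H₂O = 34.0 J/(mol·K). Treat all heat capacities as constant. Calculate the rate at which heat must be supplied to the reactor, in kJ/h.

Extent of reaction ξ = 0.437 × 2.70 = 1.1799 mol/s
Reaction term: ξ·ΔH°_rxn = 1.1799 × 43.1 = 50.854 kJ/s
Sensible, feed 67.0→25 °C: -20.752 kJ/s
Outlet flows (mol/s): A 1.5201, B 1.1799, H₂O 1.1799
Sensible, products 25→115 °C: 42.558 kJ/s
Q = ΔH = 72.659 kJ/s = 72.659 kW
Heat supplied = 261570 kJ/h

Q_in = 262000 kJ/h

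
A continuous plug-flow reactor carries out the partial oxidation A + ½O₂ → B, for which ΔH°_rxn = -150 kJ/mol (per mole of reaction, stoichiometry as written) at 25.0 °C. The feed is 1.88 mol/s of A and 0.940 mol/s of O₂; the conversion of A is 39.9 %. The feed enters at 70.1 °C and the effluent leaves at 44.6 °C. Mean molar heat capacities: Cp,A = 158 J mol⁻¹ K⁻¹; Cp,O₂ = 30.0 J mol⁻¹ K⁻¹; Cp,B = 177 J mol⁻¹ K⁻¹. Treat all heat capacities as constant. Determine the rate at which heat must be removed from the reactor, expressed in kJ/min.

Q_out = 7250 kJ/min

Extent of reaction ξ = 0.399 × 1.88 = 0.75012 mol/s
Reaction term: ξ·ΔH°_rxn = 0.75012 × -150 = -112.52 kJ/s
Sensible, feed 70.1→25 °C: -14.668 kJ/s
Outlet flows (mol/s): A 1.1299, O₂ 0.56494, B 0.75012
Sensible, products 25→44.6 °C: 6.4335 kJ/s
Q = ΔH = -120.75 kJ/s = -120.75 kW
Heat removed = 7245.2 kJ/min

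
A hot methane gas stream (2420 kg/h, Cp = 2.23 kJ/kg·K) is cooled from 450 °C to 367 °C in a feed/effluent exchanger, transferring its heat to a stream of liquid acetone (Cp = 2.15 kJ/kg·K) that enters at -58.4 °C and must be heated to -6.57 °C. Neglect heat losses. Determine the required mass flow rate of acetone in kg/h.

Heat released by hot stream: Q = 2420 × 2.23 × (450 − 367) = 447920 kJ/h
Energy balance on cold side (adiabatic exchanger): Q = ṁ_c·Cp_c·(T_c,out − T_c,in)
ṁ_c = 447920 / [2.15 × (-6.57 − -58.4)] = 4019.6 kg/h

ṁ_c = 4020 kg/h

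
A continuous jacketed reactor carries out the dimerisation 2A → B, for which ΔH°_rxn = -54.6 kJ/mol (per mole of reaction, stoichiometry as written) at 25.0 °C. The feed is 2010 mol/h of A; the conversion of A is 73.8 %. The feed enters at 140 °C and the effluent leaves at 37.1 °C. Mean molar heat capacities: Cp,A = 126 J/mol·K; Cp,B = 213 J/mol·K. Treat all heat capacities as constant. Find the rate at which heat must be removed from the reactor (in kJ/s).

Extent of reaction ξ = 0.738 × 2010 / 2 = 741.69 mol/h
Reaction term: ξ·ΔH°_rxn = 741.69 × -54.6 = -40496 kJ/h
Sensible, feed 140→25 °C: -29125 kJ/h
Outlet flows (mol/h): A 526.62, B 741.69
Sensible, products 25→37.1 °C: 2714.4 kJ/h
Q = ΔH = -66907 kJ/h = -18.585 kW
Heat removed = 18.585 kJ/s

Q_out = 18.6 kJ/s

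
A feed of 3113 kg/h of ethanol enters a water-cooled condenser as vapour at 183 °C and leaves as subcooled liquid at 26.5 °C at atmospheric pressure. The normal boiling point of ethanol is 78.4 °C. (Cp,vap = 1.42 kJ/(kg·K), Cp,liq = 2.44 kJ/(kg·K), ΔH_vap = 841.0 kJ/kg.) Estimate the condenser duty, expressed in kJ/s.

Q_c = 965 kJ/s

vapour 183→78.4 °C: -148.53 kJ/kg
condensation at 78.4 °C: -841 kJ/kg
liquid 78.4→26.5 °C: -126.64 kJ/kg
Δh = -148.53 + -841 + -126.64 = -1116.2 kJ/kg
Q = ṁ·Δh = 3113 kg/h × -1116.2 kJ/kg = -3.4746e+06 kJ/h
|Q| = 965.18 kW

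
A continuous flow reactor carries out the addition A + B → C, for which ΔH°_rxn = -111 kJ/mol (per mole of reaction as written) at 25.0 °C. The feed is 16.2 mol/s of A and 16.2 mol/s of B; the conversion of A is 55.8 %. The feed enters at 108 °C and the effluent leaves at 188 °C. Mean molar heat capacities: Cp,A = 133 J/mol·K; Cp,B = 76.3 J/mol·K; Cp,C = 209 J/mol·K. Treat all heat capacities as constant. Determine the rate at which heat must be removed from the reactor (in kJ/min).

Extent of reaction ξ = 0.558 × 16.2 = 9.0396 mol/s
Reaction term: ξ·ΔH°_rxn = 9.0396 × -111 = -1003.4 kJ/s
Sensible, feed 108→25 °C: -281.42 kJ/s
Outlet flows (mol/s): A 7.1604, B 7.1604, C 9.0396
Sensible, products 25→188 °C: 552.24 kJ/s
Q = ΔH = -732.58 kJ/s = -732.58 kW
Heat removed = 43955 kJ/min

Q_out = 44000 kJ/min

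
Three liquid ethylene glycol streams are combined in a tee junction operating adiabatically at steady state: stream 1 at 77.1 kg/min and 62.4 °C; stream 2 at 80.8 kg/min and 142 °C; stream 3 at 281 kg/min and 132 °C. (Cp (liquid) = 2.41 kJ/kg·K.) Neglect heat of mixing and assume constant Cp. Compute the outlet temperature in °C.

T_out = 122 °C

Energy balance with Q = 0: Σ ṁᵢCp,ᵢ(T_out − Tᵢ) = 0
T_out = Σ ṁᵢCp,ᵢTᵢ / Σ ṁᵢCp,ᵢ
      = 128640 / 1057.7 = 121.61 °C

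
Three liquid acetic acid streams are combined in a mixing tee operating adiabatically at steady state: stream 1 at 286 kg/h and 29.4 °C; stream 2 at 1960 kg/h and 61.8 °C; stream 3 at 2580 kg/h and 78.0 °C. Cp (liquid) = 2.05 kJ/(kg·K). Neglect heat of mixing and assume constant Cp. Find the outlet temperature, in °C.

T_out = 68.5 °C

Adiabatic, steady state ⇒ Σ ṁᵢCp,ᵢ(T_out − Tᵢ) = 0
T_out = Σ ṁᵢCp,ᵢTᵢ / Σ ṁᵢCp,ᵢ
      = 678090 / 9893.3 = 68.54 °C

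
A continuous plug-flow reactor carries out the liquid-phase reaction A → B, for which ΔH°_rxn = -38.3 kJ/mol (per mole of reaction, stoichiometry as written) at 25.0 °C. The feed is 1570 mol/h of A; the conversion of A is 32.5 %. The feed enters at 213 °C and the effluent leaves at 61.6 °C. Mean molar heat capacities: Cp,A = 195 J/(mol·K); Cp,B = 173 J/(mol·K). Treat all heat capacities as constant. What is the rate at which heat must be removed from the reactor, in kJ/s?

Extent of reaction ξ = 0.325 × 1570 = 510.25 mol/h
Reaction term: ξ·ΔH°_rxn = 510.25 × -38.3 = -19543 kJ/h
Sensible, feed 213→25 °C: -57556 kJ/h
Outlet flows (mol/h): A 1059.8, B 510.25
Sensible, products 25→61.6 °C: 10794 kJ/h
Q = ΔH = -66305 kJ/h = -18.418 kW
Heat removed = 18.418 kJ/s

Q_out = 18.4 kJ/s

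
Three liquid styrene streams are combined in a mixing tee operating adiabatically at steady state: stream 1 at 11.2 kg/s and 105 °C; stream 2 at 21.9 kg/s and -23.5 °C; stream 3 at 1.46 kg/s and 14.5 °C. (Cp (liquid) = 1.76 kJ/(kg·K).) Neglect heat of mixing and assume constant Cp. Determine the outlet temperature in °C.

T_out = 19.7 °C

Energy balance with Q = 0: Σ ṁᵢCp,ᵢ(T_out − Tᵢ) = 0
T_out = Σ ṁᵢCp,ᵢTᵢ / Σ ṁᵢCp,ᵢ
      = 1201.2 / 60.826 = 19.749 °C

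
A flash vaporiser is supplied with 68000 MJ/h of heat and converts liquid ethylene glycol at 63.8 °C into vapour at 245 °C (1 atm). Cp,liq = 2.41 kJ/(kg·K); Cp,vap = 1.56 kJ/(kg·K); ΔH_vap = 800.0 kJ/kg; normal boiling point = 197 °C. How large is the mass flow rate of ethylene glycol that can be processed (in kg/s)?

Δh = 2.41×(197−63.8) + 800.0 + 1.56×(245−197) = 1195.9 kJ/kg
Q = 68000 MJ/h = 18889 kJ/s = 18889 kJ/s
ṁ = Q/Δh = 18889 / 1195.9 = 15.795 kg/s

ṁ = 15.8 kg/s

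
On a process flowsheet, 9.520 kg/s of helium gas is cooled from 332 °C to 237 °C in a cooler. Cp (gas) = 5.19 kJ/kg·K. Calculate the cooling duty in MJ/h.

Q = ṁ·Cp·ΔT = 9.520 × 5.19 × (237 − 332) = -4693.8 kJ/s
Cooling duty = 16898 MJ/h

Q_c = 16900 MJ/h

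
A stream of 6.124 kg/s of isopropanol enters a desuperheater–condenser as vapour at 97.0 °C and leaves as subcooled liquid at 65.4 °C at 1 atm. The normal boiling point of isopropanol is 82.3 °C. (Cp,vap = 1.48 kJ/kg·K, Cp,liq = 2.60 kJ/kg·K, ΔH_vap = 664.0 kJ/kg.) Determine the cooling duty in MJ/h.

Q_c = 16100 MJ/h

vapour 97.0→82.3 °C: -21.756 kJ/kg
condensation at 82.3 °C: -664 kJ/kg
liquid 82.3→65.4 °C: -43.94 kJ/kg
Δh = -21.756 + -664 + -43.94 = -729.7 kJ/kg
Q = ṁ·Δh = 6.124 kg/s × -729.7 kJ/kg = -4468.7 kJ/s
|Q| = 4468.7 kW = 16087 MJ/h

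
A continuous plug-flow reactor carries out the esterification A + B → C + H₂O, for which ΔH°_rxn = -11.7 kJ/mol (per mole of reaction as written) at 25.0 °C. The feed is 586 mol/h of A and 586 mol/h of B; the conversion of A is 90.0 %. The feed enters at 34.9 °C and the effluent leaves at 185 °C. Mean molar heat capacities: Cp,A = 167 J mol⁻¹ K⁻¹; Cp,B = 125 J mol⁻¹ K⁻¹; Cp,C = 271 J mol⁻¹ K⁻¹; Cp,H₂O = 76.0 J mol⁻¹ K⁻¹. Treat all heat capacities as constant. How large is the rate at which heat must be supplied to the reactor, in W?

Extent of reaction ξ = 0.900 × 586 = 527.4 mol/h
Reaction term: ξ·ΔH°_rxn = 527.4 × -11.7 = -6170.6 kJ/h
Sensible, feed 34.9→25 °C: -1694 kJ/h
Outlet flows (mol/h): A 58.6, B 58.6, C 527.4, H₂O 527.4
Sensible, products 25→185 °C: 32019 kJ/h
Q = ΔH = 24154 kJ/h = 6.7096 kW
Heat supplied = 6709.6 W

Q_in = 6710 W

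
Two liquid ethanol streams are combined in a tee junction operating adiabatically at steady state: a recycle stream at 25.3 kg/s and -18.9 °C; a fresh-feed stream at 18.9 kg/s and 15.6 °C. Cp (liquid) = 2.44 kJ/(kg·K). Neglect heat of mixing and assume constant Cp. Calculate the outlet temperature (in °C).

Adiabatic, steady state ⇒ Σ ṁᵢCp,ᵢ(T_out − Tᵢ) = 0
Σ ṁᵢCp,ᵢTᵢ = 25.3×2.44×-18.9 + 18.9×2.44×15.6 = -447.33
Σ ṁᵢCp,ᵢ = 25.3×2.44 + 18.9×2.44 = 107.85
T_out = -447.33 / 107.85 = -4.1477 °C

T_out = -4.15 °C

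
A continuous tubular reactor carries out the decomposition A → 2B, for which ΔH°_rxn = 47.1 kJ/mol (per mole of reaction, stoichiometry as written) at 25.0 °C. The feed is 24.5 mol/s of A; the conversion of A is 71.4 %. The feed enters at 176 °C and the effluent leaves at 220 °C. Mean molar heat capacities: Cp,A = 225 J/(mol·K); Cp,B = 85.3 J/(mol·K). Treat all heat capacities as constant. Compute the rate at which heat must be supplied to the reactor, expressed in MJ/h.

Q_in = 3170 MJ/h

Extent of reaction ξ = 0.714 × 24.5 = 17.493 mol/s
Reaction term: ξ·ΔH°_rxn = 17.493 × 47.1 = 823.92 kJ/s
Sensible, feed 176→25 °C: -832.39 kJ/s
Outlet flows (mol/s): A 7.007, B 34.986
Sensible, products 25→220 °C: 889.37 kJ/s
Q = ΔH = 880.9 kJ/s = 880.9 kW
Heat supplied = 3171.3 MJ/h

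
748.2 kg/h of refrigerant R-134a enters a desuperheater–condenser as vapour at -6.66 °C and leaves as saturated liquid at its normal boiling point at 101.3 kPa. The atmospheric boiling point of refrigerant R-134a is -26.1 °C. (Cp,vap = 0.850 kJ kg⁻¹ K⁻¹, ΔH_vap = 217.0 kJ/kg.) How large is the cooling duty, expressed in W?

Q_c = 48500 W

vapour -6.66→-26.1 °C: -16.524 kJ/kg
condensation at -26.1 °C: -217 kJ/kg
Δh = -16.524 + -217 = -233.52 kJ/kg
Q = ṁ·Δh = 748.2 kg/h × -233.52 kJ/kg = -174720 kJ/h
|Q| = 48.534 kW = 48534 W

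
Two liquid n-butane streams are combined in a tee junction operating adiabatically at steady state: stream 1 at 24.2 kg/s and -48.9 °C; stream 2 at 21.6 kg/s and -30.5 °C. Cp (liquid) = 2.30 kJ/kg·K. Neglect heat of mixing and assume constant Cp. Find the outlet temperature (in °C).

No heat crosses the boundary, so H_out = H_in.
T_out = Σ ṁᵢCp,ᵢTᵢ / Σ ṁᵢCp,ᵢ
      = -4237 / 105.34 = -40.222 °C

T_out = -40.2 °C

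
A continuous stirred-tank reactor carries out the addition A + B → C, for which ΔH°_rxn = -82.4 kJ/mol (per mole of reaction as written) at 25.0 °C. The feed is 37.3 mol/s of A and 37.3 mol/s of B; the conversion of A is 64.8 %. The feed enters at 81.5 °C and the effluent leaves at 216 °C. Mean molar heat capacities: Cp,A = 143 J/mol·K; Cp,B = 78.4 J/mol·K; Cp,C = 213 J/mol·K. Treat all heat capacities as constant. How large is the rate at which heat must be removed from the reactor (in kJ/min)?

Extent of reaction ξ = 0.648 × 37.3 = 24.17 mol/s
Reaction term: ξ·ΔH°_rxn = 24.17 × -82.4 = -1991.6 kJ/s
Sensible, feed 81.5→25 °C: -466.59 kJ/s
Outlet flows (mol/s): A 13.13, B 13.13, C 24.17
Sensible, products 25→216 °C: 1538.5 kJ/s
Q = ΔH = -919.69 kJ/s = -919.69 kW
Heat removed = 55181 kJ/min

Q_out = 55200 kJ/min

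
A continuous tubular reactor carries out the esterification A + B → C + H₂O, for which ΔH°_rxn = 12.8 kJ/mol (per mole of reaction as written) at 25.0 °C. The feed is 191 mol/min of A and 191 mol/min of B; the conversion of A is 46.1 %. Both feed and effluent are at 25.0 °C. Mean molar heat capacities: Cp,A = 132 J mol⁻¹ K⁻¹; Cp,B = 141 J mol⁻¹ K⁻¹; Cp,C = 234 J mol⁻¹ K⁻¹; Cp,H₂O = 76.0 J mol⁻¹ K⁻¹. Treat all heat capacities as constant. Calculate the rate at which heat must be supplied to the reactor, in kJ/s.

Q_in = 18.8 kJ/s

Extent of reaction ξ = 0.461 × 191 = 88.051 mol/min
Reaction term: ξ·ΔH°_rxn = 88.051 × 12.8 = 1127.1 kJ/min
Q = ΔH = 1127.1 kJ/min = 18.784 kW
Heat supplied = 18.784 kJ/s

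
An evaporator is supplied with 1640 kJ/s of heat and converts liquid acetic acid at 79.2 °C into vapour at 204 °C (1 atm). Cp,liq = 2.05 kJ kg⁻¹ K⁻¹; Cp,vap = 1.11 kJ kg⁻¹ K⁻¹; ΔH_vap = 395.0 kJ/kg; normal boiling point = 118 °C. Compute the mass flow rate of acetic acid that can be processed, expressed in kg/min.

ṁ = 173 kg/min

Δh = 2.05×(118−79.2) + 395.0 + 1.11×(204−118) = 570 kJ/kg
Q = 1640 kJ/s = 1640 kJ/s = 98400 kJ/min
ṁ = Q/Δh = 98400 / 570 = 172.63 kg/min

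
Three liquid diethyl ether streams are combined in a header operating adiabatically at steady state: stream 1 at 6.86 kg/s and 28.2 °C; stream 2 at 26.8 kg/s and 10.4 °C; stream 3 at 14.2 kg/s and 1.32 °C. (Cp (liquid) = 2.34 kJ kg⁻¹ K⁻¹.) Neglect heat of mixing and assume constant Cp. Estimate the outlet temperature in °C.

Adiabatic, steady state ⇒ Σ ṁᵢCp,ᵢ(T_out − Tᵢ) = 0
T_out = Σ ṁᵢCp,ᵢTᵢ / Σ ṁᵢCp,ᵢ
      = 1148.7 / 111.99 = 10.257 °C

T_out = 10.3 °C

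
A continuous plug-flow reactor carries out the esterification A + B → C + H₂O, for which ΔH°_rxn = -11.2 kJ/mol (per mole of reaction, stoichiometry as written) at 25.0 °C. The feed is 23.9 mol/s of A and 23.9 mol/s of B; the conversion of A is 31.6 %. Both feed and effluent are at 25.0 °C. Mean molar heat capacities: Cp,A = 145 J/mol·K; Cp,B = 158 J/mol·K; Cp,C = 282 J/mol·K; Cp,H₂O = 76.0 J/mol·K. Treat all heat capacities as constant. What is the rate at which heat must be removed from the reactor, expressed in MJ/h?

Q_out = 305 MJ/h

Extent of reaction ξ = 0.316 × 23.9 = 7.5524 mol/s
Reaction term: ξ·ΔH°_rxn = 7.5524 × -11.2 = -84.587 kJ/s
Q = ΔH = -84.587 kJ/s = -84.587 kW
Heat removed = 304.51 MJ/h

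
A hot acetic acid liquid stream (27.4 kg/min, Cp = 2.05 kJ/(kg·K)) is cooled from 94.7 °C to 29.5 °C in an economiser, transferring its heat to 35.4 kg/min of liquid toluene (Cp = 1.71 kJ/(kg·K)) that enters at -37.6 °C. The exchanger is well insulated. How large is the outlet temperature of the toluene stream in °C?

Heat released by hot stream: Q = 27.4 × 2.05 × (94.7 − 29.5) = 3662.3 kJ/min
Energy balance on cold side (adiabatic exchanger): Q = ṁ_c·Cp_c·(T_c,out − T_c,in)
T_c,out = -37.6 + 3662.3/(35.4 × 1.71) = 22.9 °C

T_c,out = 22.9 °C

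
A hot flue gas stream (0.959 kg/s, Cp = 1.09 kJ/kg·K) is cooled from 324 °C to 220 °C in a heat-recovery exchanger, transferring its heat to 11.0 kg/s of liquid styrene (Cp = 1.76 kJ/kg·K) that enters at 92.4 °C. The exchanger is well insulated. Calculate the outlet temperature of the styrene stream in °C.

T_c,out = 98.0 °C

Heat released by hot stream: Q = 0.959 × 1.09 × (324 − 220) = 108.71 kJ/s
Energy balance on cold side (adiabatic exchanger): Q = ṁ_c·Cp_c·(T_c,out − T_c,in)
T_c,out = 92.4 + 108.71/(11.0 × 1.76) = 98.015 °C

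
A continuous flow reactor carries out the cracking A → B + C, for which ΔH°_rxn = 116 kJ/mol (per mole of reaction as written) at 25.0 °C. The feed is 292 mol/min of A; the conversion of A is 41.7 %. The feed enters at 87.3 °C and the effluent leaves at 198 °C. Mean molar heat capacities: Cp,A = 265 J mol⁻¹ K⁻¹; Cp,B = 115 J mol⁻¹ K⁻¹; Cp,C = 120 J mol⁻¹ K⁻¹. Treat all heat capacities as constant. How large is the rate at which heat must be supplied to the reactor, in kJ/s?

Extent of reaction ξ = 0.417 × 292 = 121.76 mol/min
Reaction term: ξ·ΔH°_rxn = 121.76 × 116 = 14125 kJ/min
Sensible, feed 87.3→25 °C: -4820.8 kJ/min
Outlet flows (mol/min): A 170.24, B 121.76, C 121.76
Sensible, products 25→198 °C: 12755 kJ/min
Q = ΔH = 22059 kJ/min = 367.64 kW
Heat supplied = 367.64 kJ/s

Q_in = 368 kJ/s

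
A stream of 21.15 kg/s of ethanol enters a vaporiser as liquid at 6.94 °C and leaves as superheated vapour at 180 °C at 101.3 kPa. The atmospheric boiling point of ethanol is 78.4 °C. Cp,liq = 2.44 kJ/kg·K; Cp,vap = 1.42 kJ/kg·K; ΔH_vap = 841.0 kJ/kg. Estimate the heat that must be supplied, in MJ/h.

Q = 88300 MJ/h

liquid 6.94→78.4 °C: 174.36 kJ/kg
vaporisation at 78.4 °C: 841 kJ/kg
vapour 78.4→180 °C: 144.27 kJ/kg
Δh = 174.36 + 841 + 144.27 = 1159.6 kJ/kg
Q = ṁ·Δh = 21.15 kg/s × 1159.6 kJ/kg = 24526 kJ/s
|Q| = 24526 kW = 88295 MJ/h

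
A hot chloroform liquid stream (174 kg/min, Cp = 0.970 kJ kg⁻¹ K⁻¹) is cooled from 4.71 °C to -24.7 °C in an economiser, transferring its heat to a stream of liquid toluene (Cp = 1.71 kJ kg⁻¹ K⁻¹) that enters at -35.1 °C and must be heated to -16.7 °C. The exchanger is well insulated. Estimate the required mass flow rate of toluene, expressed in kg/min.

ṁ_c = 158 kg/min

Heat released by hot stream: Q = 174 × 0.970 × (4.71 − -24.7) = 4963.8 kJ/min
Energy balance on cold side (adiabatic exchanger): Q = ṁ_c·Cp_c·(T_c,out − T_c,in)
ṁ_c = 4963.8 / [1.71 × (-16.7 − -35.1)] = 157.76 kg/min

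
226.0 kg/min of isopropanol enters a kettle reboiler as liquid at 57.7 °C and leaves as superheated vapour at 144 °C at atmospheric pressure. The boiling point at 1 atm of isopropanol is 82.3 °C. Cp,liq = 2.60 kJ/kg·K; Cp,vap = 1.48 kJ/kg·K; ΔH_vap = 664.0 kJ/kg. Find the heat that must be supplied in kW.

liquid 57.7→82.3 °C: 63.96 kJ/kg
vaporisation at 82.3 °C: 664 kJ/kg
vapour 82.3→144 °C: 91.316 kJ/kg
Δh = 63.96 + 664 + 91.316 = 819.28 kJ/kg
Q = ṁ·Δh = 226.0 kg/min × 819.28 kJ/kg = 185160 kJ/min
|Q| = 3085.9 kW

Q = 3090 kW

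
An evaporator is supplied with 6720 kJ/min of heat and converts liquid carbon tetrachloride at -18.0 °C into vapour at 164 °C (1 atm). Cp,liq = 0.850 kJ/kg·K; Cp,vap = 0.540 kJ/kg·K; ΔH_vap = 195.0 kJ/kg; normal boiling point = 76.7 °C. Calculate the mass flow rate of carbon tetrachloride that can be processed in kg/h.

ṁ = 1250 kg/h

Δh = 0.850×(76.7−-18.0) + 195.0 + 0.540×(164−76.7) = 322.64 kJ/kg
Q = 6720 kJ/min = 112 kJ/s = 403200 kJ/h
ṁ = Q/Δh = 403200 / 322.64 = 1249.7 kg/h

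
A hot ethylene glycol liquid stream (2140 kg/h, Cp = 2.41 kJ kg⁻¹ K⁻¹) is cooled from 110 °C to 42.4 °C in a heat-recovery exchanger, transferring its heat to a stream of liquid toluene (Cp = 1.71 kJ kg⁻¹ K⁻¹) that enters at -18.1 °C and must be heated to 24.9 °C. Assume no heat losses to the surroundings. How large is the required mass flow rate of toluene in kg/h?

Heat released by hot stream: Q = 2140 × 2.41 × (110 − 42.4) = 348640 kJ/h
Energy balance on cold side (adiabatic exchanger): Q = ṁ_c·Cp_c·(T_c,out − T_c,in)
ṁ_c = 348640 / [1.71 × (24.9 − -18.1)] = 4741.5 kg/h

ṁ_c = 4740 kg/h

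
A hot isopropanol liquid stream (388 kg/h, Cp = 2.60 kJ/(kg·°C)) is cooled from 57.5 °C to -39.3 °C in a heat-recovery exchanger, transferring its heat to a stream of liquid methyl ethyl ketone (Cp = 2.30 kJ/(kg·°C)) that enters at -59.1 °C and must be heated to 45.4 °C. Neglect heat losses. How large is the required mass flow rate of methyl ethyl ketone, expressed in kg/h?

Heat released by hot stream: Q = 388 × 2.60 × (57.5 − -39.3) = 97652 kJ/h
Energy balance on cold side (adiabatic exchanger): Q = ṁ_c·Cp_c·(T_c,out − T_c,in)
ṁ_c = 97652 / [2.30 × (45.4 − -59.1)] = 406.29 kg/h

ṁ_c = 406 kg/h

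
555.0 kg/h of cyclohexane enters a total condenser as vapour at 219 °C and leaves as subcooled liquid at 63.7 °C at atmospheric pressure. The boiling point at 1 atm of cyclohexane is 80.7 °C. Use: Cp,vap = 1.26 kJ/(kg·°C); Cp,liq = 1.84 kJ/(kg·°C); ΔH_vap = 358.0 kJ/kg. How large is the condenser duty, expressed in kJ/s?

vapour 219→80.7 °C: -174.26 kJ/kg
condensation at 80.7 °C: -358 kJ/kg
liquid 80.7→63.7 °C: -31.28 kJ/kg
Δh = -174.26 + -358 + -31.28 = -563.54 kJ/kg
Q = ṁ·Δh = 555.0 kg/h × -563.54 kJ/kg = -312760 kJ/h
|Q| = 86.879 kW

Q_c = 86.9 kJ/s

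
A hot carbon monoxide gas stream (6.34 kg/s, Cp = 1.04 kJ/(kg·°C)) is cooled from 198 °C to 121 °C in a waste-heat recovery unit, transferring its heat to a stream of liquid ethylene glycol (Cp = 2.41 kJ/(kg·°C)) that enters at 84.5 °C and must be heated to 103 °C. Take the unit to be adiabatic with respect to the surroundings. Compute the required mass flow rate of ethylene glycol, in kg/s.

Heat released by hot stream: Q = 6.34 × 1.04 × (198 − 121) = 507.71 kJ/s
Energy balance on cold side (adiabatic exchanger): Q = ṁ_c·Cp_c·(T_c,out − T_c,in)
ṁ_c = 507.71 / [2.41 × (103 − 84.5)] = 11.387 kg/s

ṁ_c = 11.4 kg/s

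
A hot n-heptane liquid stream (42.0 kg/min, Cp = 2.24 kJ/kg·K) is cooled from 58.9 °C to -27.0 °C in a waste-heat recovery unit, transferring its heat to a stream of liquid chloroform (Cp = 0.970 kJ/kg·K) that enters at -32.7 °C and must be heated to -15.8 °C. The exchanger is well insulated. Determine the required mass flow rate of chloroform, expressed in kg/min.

Heat released by hot stream: Q = 42.0 × 2.24 × (58.9 − -27.0) = 8081.5 kJ/min
Energy balance on cold side (adiabatic exchanger): Q = ṁ_c·Cp_c·(T_c,out − T_c,in)
ṁ_c = 8081.5 / [0.970 × (-15.8 − -32.7)] = 492.98 kg/min

ṁ_c = 493 kg/min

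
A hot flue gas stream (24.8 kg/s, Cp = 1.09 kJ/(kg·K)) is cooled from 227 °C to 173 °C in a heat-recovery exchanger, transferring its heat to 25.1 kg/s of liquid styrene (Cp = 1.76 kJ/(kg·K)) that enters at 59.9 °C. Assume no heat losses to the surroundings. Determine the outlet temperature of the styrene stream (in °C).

T_c,out = 92.9 °C

Heat released by hot stream: Q = 24.8 × 1.09 × (227 − 173) = 1459.7 kJ/s
Energy balance on cold side (adiabatic exchanger): Q = ṁ_c·Cp_c·(T_c,out − T_c,in)
T_c,out = 59.9 + 1459.7/(25.1 × 1.76) = 92.943 °C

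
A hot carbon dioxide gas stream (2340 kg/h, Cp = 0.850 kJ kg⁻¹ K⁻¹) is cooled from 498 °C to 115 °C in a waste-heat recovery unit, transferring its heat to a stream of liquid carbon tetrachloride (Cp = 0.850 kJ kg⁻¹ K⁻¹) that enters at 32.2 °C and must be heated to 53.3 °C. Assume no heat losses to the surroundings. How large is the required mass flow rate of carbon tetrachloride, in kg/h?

ṁ_c = 42500 kg/h

Heat released by hot stream: Q = 2340 × 0.850 × (498 − 115) = 761790 kJ/h
Energy balance on cold side (adiabatic exchanger): Q = ṁ_c·Cp_c·(T_c,out − T_c,in)
ṁ_c = 761790 / [0.850 × (53.3 − 32.2)] = 42475 kg/h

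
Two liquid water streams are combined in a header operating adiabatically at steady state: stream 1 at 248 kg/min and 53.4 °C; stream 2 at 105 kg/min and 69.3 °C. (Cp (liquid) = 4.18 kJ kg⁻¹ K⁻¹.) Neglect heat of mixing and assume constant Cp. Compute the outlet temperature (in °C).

No heat crosses the boundary, so H_out = H_in.
Σ ṁᵢCp,ᵢTᵢ = 248×4.18×53.4 + 105×4.18×69.3 = 85772
Σ ṁᵢCp,ᵢ = 248×4.18 + 105×4.18 = 1475.5
T_out = 85772 / 1475.5 = 58.129 °C

T_out = 58.1 °C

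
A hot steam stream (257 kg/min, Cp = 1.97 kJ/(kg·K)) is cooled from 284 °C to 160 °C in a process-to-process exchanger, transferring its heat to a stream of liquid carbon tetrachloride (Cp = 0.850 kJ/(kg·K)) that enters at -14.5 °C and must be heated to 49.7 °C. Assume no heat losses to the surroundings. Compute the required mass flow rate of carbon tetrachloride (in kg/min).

Heat released by hot stream: Q = 257 × 1.97 × (284 − 160) = 62780 kJ/min
Energy balance on cold side (adiabatic exchanger): Q = ṁ_c·Cp_c·(T_c,out − T_c,in)
ṁ_c = 62780 / [0.850 × (49.7 − -14.5)] = 1150.4 kg/min

ṁ_c = 1150 kg/min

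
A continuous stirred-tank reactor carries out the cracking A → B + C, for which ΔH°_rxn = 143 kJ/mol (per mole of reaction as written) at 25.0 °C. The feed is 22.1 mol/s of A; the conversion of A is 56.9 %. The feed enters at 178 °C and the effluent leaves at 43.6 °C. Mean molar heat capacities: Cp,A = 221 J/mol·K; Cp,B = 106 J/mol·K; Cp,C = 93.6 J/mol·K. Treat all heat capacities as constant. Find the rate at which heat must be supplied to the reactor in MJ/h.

Q_in = 4090 MJ/h

Extent of reaction ξ = 0.569 × 22.1 = 12.575 mol/s
Reaction term: ξ·ΔH°_rxn = 12.575 × 143 = 1798.2 kJ/s
Sensible, feed 178→25 °C: -747.27 kJ/s
Outlet flows (mol/s): A 9.5251, B 12.575, C 12.575
Sensible, products 25→43.6 °C: 85.839 kJ/s
Q = ΔH = 1136.8 kJ/s = 1136.8 kW
Heat supplied = 4092.4 MJ/h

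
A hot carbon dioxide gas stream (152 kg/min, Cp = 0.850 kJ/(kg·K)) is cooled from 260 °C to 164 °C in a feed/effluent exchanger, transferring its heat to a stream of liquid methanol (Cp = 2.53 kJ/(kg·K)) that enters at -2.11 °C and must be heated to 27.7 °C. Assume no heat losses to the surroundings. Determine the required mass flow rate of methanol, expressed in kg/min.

ṁ_c = 164 kg/min

Heat released by hot stream: Q = 152 × 0.850 × (260 − 164) = 12403 kJ/min
Energy balance on cold side (adiabatic exchanger): Q = ṁ_c·Cp_c·(T_c,out − T_c,in)
ṁ_c = 12403 / [2.53 × (27.7 − -2.11)] = 164.46 kg/min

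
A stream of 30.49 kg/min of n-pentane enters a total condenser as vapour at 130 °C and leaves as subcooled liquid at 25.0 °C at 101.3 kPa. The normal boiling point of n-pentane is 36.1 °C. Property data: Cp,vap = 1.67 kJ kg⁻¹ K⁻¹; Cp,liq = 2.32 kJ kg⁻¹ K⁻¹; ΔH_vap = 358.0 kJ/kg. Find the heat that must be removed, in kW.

Q_c = 275 kW

vapour 130→36.1 °C: -156.81 kJ/kg
condensation at 36.1 °C: -358 kJ/kg
liquid 36.1→25.0 °C: -25.752 kJ/kg
Δh = -156.81 + -358 + -25.752 = -540.57 kJ/kg
Q = ṁ·Δh = 30.49 kg/min × -540.57 kJ/kg = -16482 kJ/min
|Q| = 274.7 kW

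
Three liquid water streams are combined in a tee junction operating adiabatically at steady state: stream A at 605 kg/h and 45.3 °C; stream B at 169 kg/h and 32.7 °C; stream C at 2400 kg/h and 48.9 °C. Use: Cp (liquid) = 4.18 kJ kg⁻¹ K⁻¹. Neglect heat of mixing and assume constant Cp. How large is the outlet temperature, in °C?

T_out = 47.4 °C

No heat crosses the boundary, so H_out = H_in.
T_out = Σ ṁᵢCp,ᵢTᵢ / Σ ṁᵢCp,ᵢ
      = 628220 / 13267 = 47.351 °C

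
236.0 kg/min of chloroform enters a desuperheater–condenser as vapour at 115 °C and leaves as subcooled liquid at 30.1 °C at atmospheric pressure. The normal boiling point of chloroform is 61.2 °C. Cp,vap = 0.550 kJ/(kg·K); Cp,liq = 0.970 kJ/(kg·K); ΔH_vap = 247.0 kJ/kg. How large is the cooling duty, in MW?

vapour 115→61.2 °C: -29.59 kJ/kg
condensation at 61.2 °C: -247 kJ/kg
liquid 61.2→30.1 °C: -30.167 kJ/kg
Δh = -29.59 + -247 + -30.167 = -306.76 kJ/kg
Q = ṁ·Δh = 236.0 kg/min × -306.76 kJ/kg = -72395 kJ/min
|Q| = 1206.6 kW = 1.2066 MW

Q_c = 1.21 MW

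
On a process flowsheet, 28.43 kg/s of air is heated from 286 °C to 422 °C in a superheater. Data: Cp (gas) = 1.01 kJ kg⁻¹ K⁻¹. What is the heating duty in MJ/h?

Q = 14100 MJ/h

Q = ṁ·Cp·ΔT = 28.43 × 1.01 × (422 − 286) = 3905.1 kJ/s
Heating duty = 14059 MJ/h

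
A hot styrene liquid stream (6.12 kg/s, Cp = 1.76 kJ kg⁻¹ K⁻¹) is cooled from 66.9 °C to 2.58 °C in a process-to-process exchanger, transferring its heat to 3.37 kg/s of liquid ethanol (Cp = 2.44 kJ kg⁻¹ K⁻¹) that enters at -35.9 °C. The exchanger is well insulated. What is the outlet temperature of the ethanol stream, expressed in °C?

T_c,out = 48.4 °C

Heat released by hot stream: Q = 6.12 × 1.76 × (66.9 − 2.58) = 692.8 kJ/s
Energy balance on cold side (adiabatic exchanger): Q = ṁ_c·Cp_c·(T_c,out − T_c,in)
T_c,out = -35.9 + 692.8/(3.37 × 2.44) = 48.354 °C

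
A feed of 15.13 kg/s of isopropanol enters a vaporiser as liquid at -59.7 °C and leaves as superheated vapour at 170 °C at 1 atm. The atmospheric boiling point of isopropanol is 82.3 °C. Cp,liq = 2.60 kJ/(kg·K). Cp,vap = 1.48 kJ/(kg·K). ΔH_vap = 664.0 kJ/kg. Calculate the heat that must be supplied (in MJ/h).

Q = 63300 MJ/h

liquid -59.7→82.3 °C: 369.2 kJ/kg
vaporisation at 82.3 °C: 664 kJ/kg
vapour 82.3→170 °C: 129.8 kJ/kg
Δh = 369.2 + 664 + 129.8 = 1163 kJ/kg
Q = ṁ·Δh = 15.13 kg/s × 1163 kJ/kg = 17596 kJ/s
|Q| = 17596 kW = 63346 MJ/h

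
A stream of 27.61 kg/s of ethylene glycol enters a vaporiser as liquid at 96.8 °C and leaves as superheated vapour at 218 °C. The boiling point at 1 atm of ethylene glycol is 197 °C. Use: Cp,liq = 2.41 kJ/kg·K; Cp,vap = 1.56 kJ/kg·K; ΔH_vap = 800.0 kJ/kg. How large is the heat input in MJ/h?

Q = 107000 MJ/h

liquid 96.8→197 °C: 241.48 kJ/kg
vaporisation at 197 °C: 800 kJ/kg
vapour 197→218 °C: 32.76 kJ/kg
Δh = 241.48 + 800 + 32.76 = 1074.2 kJ/kg
Q = ṁ·Δh = 27.61 kg/s × 1074.2 kJ/kg = 29660 kJ/s
|Q| = 29660 kW = 106780 MJ/h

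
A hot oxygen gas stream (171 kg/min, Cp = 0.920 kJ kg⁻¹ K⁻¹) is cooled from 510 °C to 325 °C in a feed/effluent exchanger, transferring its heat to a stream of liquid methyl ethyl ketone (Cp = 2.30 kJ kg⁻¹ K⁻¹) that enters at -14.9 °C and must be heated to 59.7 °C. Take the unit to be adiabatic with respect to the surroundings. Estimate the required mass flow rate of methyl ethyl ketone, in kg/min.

Heat released by hot stream: Q = 171 × 0.920 × (510 − 325) = 29104 kJ/min
Energy balance on cold side (adiabatic exchanger): Q = ṁ_c·Cp_c·(T_c,out − T_c,in)
ṁ_c = 29104 / [2.30 × (59.7 − -14.9)] = 169.62 kg/min

ṁ_c = 170 kg/min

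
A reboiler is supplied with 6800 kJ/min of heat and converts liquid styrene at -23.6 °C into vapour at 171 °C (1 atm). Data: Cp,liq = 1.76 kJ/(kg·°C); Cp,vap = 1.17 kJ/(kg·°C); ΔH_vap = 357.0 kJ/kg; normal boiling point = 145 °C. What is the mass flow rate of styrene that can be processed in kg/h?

ṁ = 596 kg/h

Δh = 1.76×(145−-23.6) + 357.0 + 1.17×(171−145) = 684.16 kJ/kg
Q = 6800 kJ/min = 113.33 kJ/s = 408000 kJ/h
ṁ = Q/Δh = 408000 / 684.16 = 596.36 kg/h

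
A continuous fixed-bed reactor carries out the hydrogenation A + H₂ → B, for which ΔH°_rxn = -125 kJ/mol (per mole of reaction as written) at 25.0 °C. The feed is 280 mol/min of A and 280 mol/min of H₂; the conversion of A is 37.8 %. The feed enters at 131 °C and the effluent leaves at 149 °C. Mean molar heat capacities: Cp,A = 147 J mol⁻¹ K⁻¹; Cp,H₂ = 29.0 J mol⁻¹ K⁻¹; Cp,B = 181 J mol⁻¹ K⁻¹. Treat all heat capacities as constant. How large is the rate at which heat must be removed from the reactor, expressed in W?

Extent of reaction ξ = 0.378 × 280 = 105.84 mol/min
Reaction term: ξ·ΔH°_rxn = 105.84 × -125 = -13230 kJ/min
Sensible, feed 131→25 °C: -5223.7 kJ/min
Outlet flows (mol/min): A 174.16, H₂ 174.16, B 105.84
Sensible, products 25→149 °C: 6176.3 kJ/min
Q = ΔH = -12277 kJ/min = -204.62 kW
Heat removed = 204620 W

Q_out = 205000 W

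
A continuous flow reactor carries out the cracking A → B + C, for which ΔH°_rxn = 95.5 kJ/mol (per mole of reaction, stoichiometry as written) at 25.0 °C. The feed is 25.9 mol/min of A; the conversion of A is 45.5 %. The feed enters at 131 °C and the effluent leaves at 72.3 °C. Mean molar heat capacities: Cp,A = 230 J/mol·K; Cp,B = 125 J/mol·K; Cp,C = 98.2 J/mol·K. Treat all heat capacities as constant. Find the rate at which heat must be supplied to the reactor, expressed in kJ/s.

Extent of reaction ξ = 0.455 × 25.9 = 11.784 mol/min
Reaction term: ξ·ΔH°_rxn = 11.784 × 95.5 = 1125.4 kJ/min
Sensible, feed 131→25 °C: -631.44 kJ/min
Outlet flows (mol/min): A 14.115, B 11.784, C 11.784
Sensible, products 25→72.3 °C: 277.98 kJ/min
Q = ΔH = 771.95 kJ/min = 12.866 kW
Heat supplied = 12.866 kJ/s

Q_in = 12.9 kJ/s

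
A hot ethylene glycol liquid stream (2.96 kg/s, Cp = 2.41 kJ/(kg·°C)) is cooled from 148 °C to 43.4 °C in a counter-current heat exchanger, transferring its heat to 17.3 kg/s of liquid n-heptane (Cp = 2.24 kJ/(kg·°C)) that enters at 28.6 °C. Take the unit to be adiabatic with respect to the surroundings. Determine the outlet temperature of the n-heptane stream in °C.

T_c,out = 47.9 °C

Heat released by hot stream: Q = 2.96 × 2.41 × (148 − 43.4) = 746.17 kJ/s
Energy balance on cold side (adiabatic exchanger): Q = ṁ_c·Cp_c·(T_c,out − T_c,in)
T_c,out = 28.6 + 746.17/(17.3 × 2.24) = 47.855 °C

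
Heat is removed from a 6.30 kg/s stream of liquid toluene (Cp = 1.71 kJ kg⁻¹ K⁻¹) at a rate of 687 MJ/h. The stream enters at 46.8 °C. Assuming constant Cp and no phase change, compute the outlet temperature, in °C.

Q = 687 MJ/h = 190.83 kJ/s
ΔT = Q/(ṁ·Cp) = 190.83/(6.30×1.71) = 17.714 K
T_out = 46.8 − 17.714 = 29.086 °C

T_out = 29.1 °C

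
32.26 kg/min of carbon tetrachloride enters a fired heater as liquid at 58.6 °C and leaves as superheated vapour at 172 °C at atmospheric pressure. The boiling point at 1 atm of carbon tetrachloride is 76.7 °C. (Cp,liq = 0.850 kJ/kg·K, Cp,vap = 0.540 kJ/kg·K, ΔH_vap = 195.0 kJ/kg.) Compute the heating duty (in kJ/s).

Q = 141 kJ/s

liquid 58.6→76.7 °C: 15.385 kJ/kg
vaporisation at 76.7 °C: 195 kJ/kg
vapour 76.7→172 °C: 51.462 kJ/kg
Δh = 15.385 + 195 + 51.462 = 261.85 kJ/kg
Q = ṁ·Δh = 32.26 kg/min × 261.85 kJ/kg = 8447.2 kJ/min
|Q| = 140.79 kW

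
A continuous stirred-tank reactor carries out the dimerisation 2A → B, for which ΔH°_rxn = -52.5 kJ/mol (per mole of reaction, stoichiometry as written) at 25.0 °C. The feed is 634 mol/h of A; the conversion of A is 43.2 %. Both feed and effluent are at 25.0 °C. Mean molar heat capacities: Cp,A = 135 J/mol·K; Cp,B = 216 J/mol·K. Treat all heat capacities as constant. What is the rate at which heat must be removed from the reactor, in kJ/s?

Extent of reaction ξ = 0.432 × 634 / 2 = 136.94 mol/h
Reaction term: ξ·ΔH°_rxn = 136.94 × -52.5 = -7189.6 kJ/h
Q = ΔH = -7189.6 kJ/h = -1.9971 kW
Heat removed = 1.9971 kJ/s

Q_out = 2.00 kJ/s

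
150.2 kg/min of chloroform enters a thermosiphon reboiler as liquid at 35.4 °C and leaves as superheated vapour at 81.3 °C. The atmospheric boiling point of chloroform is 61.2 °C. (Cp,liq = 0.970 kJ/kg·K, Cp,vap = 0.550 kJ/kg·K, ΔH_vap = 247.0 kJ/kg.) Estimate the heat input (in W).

liquid 35.4→61.2 °C: 25.026 kJ/kg
vaporisation at 61.2 °C: 247 kJ/kg
vapour 61.2→81.3 °C: 11.055 kJ/kg
Δh = 25.026 + 247 + 11.055 = 283.08 kJ/kg
Q = ṁ·Δh = 150.2 kg/min × 283.08 kJ/kg = 42519 kJ/min
|Q| = 708.65 kW = 708650 W

Q = 709000 W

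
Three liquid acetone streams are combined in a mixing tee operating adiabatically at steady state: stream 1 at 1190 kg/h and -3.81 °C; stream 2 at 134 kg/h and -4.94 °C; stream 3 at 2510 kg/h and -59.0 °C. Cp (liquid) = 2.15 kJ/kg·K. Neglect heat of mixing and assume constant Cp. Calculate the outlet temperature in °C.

No heat crosses the boundary, so H_out = H_in.
T_out = Σ ṁᵢCp,ᵢTᵢ / Σ ṁᵢCp,ᵢ
      = -329560 / 8243.1 = -39.981 °C

T_out = -40.0 °C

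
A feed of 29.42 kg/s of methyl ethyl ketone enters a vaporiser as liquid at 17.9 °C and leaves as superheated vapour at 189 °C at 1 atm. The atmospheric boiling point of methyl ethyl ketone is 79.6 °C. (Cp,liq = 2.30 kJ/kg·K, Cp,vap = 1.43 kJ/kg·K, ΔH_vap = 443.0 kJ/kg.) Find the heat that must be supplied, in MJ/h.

Q = 78500 MJ/h

liquid 17.9→79.6 °C: 141.91 kJ/kg
vaporisation at 79.6 °C: 443 kJ/kg
vapour 79.6→189 °C: 156.44 kJ/kg
Δh = 141.91 + 443 + 156.44 = 741.35 kJ/kg
Q = ṁ·Δh = 29.42 kg/s × 741.35 kJ/kg = 21811 kJ/s
|Q| = 21811 kW = 78518 MJ/h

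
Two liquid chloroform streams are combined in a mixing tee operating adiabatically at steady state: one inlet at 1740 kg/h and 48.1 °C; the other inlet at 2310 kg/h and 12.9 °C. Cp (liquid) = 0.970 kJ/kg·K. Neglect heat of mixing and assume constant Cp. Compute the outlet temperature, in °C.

Adiabatic, steady state ⇒ Σ ṁᵢCp,ᵢ(T_out − Tᵢ) = 0
Σ ṁᵢCp,ᵢTᵢ = 1740×0.970×48.1 + 2310×0.970×12.9 = 110090
Σ ṁᵢCp,ᵢ = 1740×0.970 + 2310×0.970 = 3928.5
T_out = 110090 / 3928.5 = 28.023 °C

T_out = 28.0 °C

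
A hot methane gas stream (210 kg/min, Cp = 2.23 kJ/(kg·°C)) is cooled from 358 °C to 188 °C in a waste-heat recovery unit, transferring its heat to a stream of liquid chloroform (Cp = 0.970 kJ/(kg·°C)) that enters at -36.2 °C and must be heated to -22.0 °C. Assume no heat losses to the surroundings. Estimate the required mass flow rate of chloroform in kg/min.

Heat released by hot stream: Q = 210 × 2.23 × (358 − 188) = 79611 kJ/min
Energy balance on cold side (adiabatic exchanger): Q = ṁ_c·Cp_c·(T_c,out − T_c,in)
ṁ_c = 79611 / [0.970 × (-22.0 − -36.2)] = 5779.8 kg/min

ṁ_c = 5780 kg/min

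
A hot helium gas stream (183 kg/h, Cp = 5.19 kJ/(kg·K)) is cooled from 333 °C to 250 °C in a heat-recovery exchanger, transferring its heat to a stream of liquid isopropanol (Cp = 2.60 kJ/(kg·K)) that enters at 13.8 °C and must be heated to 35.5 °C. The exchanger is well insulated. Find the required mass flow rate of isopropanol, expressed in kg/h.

ṁ_c = 1400 kg/h

Heat released by hot stream: Q = 183 × 5.19 × (333 − 250) = 78831 kJ/h
Energy balance on cold side (adiabatic exchanger): Q = ṁ_c·Cp_c·(T_c,out − T_c,in)
ṁ_c = 78831 / [2.60 × (35.5 − 13.8)] = 1397.2 kg/h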